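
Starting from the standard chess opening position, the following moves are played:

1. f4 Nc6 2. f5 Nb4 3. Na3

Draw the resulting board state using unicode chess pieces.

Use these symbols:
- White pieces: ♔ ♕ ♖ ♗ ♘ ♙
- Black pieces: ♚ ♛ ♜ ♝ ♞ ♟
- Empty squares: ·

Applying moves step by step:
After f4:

♜ ♞ ♝ ♛ ♚ ♝ ♞ ♜
♟ ♟ ♟ ♟ ♟ ♟ ♟ ♟
· · · · · · · ·
· · · · · · · ·
· · · · · ♙ · ·
· · · · · · · ·
♙ ♙ ♙ ♙ ♙ · ♙ ♙
♖ ♘ ♗ ♕ ♔ ♗ ♘ ♖


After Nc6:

♜ · ♝ ♛ ♚ ♝ ♞ ♜
♟ ♟ ♟ ♟ ♟ ♟ ♟ ♟
· · ♞ · · · · ·
· · · · · · · ·
· · · · · ♙ · ·
· · · · · · · ·
♙ ♙ ♙ ♙ ♙ · ♙ ♙
♖ ♘ ♗ ♕ ♔ ♗ ♘ ♖


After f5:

♜ · ♝ ♛ ♚ ♝ ♞ ♜
♟ ♟ ♟ ♟ ♟ ♟ ♟ ♟
· · ♞ · · · · ·
· · · · · ♙ · ·
· · · · · · · ·
· · · · · · · ·
♙ ♙ ♙ ♙ ♙ · ♙ ♙
♖ ♘ ♗ ♕ ♔ ♗ ♘ ♖


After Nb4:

♜ · ♝ ♛ ♚ ♝ ♞ ♜
♟ ♟ ♟ ♟ ♟ ♟ ♟ ♟
· · · · · · · ·
· · · · · ♙ · ·
· ♞ · · · · · ·
· · · · · · · ·
♙ ♙ ♙ ♙ ♙ · ♙ ♙
♖ ♘ ♗ ♕ ♔ ♗ ♘ ♖


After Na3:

♜ · ♝ ♛ ♚ ♝ ♞ ♜
♟ ♟ ♟ ♟ ♟ ♟ ♟ ♟
· · · · · · · ·
· · · · · ♙ · ·
· ♞ · · · · · ·
♘ · · · · · · ·
♙ ♙ ♙ ♙ ♙ · ♙ ♙
♖ · ♗ ♕ ♔ ♗ ♘ ♖



  a b c d e f g h
  ─────────────────
8│♜ · ♝ ♛ ♚ ♝ ♞ ♜│8
7│♟ ♟ ♟ ♟ ♟ ♟ ♟ ♟│7
6│· · · · · · · ·│6
5│· · · · · ♙ · ·│5
4│· ♞ · · · · · ·│4
3│♘ · · · · · · ·│3
2│♙ ♙ ♙ ♙ ♙ · ♙ ♙│2
1│♖ · ♗ ♕ ♔ ♗ ♘ ♖│1
  ─────────────────
  a b c d e f g h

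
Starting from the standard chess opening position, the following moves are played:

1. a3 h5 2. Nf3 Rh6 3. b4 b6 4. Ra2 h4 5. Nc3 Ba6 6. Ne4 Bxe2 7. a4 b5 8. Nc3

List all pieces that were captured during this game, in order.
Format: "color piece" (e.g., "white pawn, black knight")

Tracking captures:
  Bxe2: captured white pawn

white pawn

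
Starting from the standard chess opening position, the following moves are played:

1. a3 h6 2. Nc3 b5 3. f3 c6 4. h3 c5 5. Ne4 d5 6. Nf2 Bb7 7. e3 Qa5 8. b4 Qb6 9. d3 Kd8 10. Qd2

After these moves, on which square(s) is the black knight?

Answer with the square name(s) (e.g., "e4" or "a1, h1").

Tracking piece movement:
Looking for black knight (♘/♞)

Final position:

  a b c d e f g h
  ─────────────────
8│♜ ♞ · ♚ · ♝ ♞ ♜│8
7│♟ ♝ · · ♟ ♟ ♟ ·│7
6│· ♛ · · · · · ♟│6
5│· ♟ ♟ ♟ · · · ·│5
4│· ♙ · · · · · ·│4
3│♙ · · ♙ ♙ ♙ · ♙│3
2│· · ♙ ♕ · ♘ ♙ ·│2
1│♖ · ♗ · ♔ ♗ ♘ ♖│1
  ─────────────────
  a b c d e f g h


b8, g8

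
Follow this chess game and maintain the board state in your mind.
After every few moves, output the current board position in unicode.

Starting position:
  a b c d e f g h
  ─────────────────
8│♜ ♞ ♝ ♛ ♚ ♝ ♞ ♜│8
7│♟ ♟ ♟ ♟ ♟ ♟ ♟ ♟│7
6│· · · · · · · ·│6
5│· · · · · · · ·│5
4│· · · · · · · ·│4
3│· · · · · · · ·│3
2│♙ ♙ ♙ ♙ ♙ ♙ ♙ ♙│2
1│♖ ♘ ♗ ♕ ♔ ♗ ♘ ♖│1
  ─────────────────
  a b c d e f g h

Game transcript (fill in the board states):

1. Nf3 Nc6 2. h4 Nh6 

  a b c d e f g h
  ─────────────────
8│♜ · ♝ ♛ ♚ ♝ · ♜│8
7│♟ ♟ ♟ ♟ ♟ ♟ ♟ ♟│7
6│· · ♞ · · · · ♞│6
5│· · · · · · · ·│5
4│· · · · · · · ♙│4
3│· · · · · ♘ · ·│3
2│♙ ♙ ♙ ♙ ♙ ♙ ♙ ·│2
1│♖ ♘ ♗ ♕ ♔ ♗ · ♖│1
  ─────────────────
  a b c d e f g h

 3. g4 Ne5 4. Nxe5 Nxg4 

  a b c d e f g h
  ─────────────────
8│♜ · ♝ ♛ ♚ ♝ · ♜│8
7│♟ ♟ ♟ ♟ ♟ ♟ ♟ ♟│7
6│· · · · · · · ·│6
5│· · · · ♘ · · ·│5
4│· · · · · · ♞ ♙│4
3│· · · · · · · ·│3
2│♙ ♙ ♙ ♙ ♙ ♙ · ·│2
1│♖ ♘ ♗ ♕ ♔ ♗ · ♖│1
  ─────────────────
  a b c d e f g h

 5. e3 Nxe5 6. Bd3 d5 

  a b c d e f g h
  ─────────────────
8│♜ · ♝ ♛ ♚ ♝ · ♜│8
7│♟ ♟ ♟ · ♟ ♟ ♟ ♟│7
6│· · · · · · · ·│6
5│· · · ♟ ♞ · · ·│5
4│· · · · · · · ♙│4
3│· · · ♗ ♙ · · ·│3
2│♙ ♙ ♙ ♙ · ♙ · ·│2
1│♖ ♘ ♗ ♕ ♔ · · ♖│1
  ─────────────────
  a b c d e f g h

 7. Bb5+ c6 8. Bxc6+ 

  a b c d e f g h
  ─────────────────
8│♜ · ♝ ♛ ♚ ♝ · ♜│8
7│♟ ♟ · · ♟ ♟ ♟ ♟│7
6│· · ♗ · · · · ·│6
5│· · · ♟ ♞ · · ·│5
4│· · · · · · · ♙│4
3│· · · · ♙ · · ·│3
2│♙ ♙ ♙ ♙ · ♙ · ·│2
1│♖ ♘ ♗ ♕ ♔ · · ♖│1
  ─────────────────
  a b c d e f g h


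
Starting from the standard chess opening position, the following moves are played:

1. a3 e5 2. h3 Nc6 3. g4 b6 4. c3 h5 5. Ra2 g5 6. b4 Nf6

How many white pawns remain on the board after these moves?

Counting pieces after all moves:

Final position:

  a b c d e f g h
  ─────────────────
8│♜ · ♝ ♛ ♚ ♝ · ♜│8
7│♟ · ♟ ♟ · ♟ · ·│7
6│· ♟ ♞ · · ♞ · ·│6
5│· · · · ♟ · ♟ ♟│5
4│· ♙ · · · · ♙ ·│4
3│♙ · ♙ · · · · ♙│3
2│♖ · · ♙ ♙ ♙ · ·│2
1│· ♘ ♗ ♕ ♔ ♗ ♘ ♖│1
  ─────────────────
  a b c d e f g h


8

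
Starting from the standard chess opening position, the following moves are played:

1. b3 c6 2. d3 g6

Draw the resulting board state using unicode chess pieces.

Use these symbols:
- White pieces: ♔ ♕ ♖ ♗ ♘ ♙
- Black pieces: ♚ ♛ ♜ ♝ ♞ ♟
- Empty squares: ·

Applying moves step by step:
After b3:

♜ ♞ ♝ ♛ ♚ ♝ ♞ ♜
♟ ♟ ♟ ♟ ♟ ♟ ♟ ♟
· · · · · · · ·
· · · · · · · ·
· · · · · · · ·
· ♙ · · · · · ·
♙ · ♙ ♙ ♙ ♙ ♙ ♙
♖ ♘ ♗ ♕ ♔ ♗ ♘ ♖


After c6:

♜ ♞ ♝ ♛ ♚ ♝ ♞ ♜
♟ ♟ · ♟ ♟ ♟ ♟ ♟
· · ♟ · · · · ·
· · · · · · · ·
· · · · · · · ·
· ♙ · · · · · ·
♙ · ♙ ♙ ♙ ♙ ♙ ♙
♖ ♘ ♗ ♕ ♔ ♗ ♘ ♖


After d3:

♜ ♞ ♝ ♛ ♚ ♝ ♞ ♜
♟ ♟ · ♟ ♟ ♟ ♟ ♟
· · ♟ · · · · ·
· · · · · · · ·
· · · · · · · ·
· ♙ · ♙ · · · ·
♙ · ♙ · ♙ ♙ ♙ ♙
♖ ♘ ♗ ♕ ♔ ♗ ♘ ♖


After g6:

♜ ♞ ♝ ♛ ♚ ♝ ♞ ♜
♟ ♟ · ♟ ♟ ♟ · ♟
· · ♟ · · · ♟ ·
· · · · · · · ·
· · · · · · · ·
· ♙ · ♙ · · · ·
♙ · ♙ · ♙ ♙ ♙ ♙
♖ ♘ ♗ ♕ ♔ ♗ ♘ ♖



  a b c d e f g h
  ─────────────────
8│♜ ♞ ♝ ♛ ♚ ♝ ♞ ♜│8
7│♟ ♟ · ♟ ♟ ♟ · ♟│7
6│· · ♟ · · · ♟ ·│6
5│· · · · · · · ·│5
4│· · · · · · · ·│4
3│· ♙ · ♙ · · · ·│3
2│♙ · ♙ · ♙ ♙ ♙ ♙│2
1│♖ ♘ ♗ ♕ ♔ ♗ ♘ ♖│1
  ─────────────────
  a b c d e f g h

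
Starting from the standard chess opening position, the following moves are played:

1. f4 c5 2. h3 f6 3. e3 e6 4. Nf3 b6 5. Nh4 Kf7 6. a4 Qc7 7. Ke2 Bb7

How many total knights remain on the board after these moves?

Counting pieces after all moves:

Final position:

  a b c d e f g h
  ─────────────────
8│♜ ♞ · · · ♝ ♞ ♜│8
7│♟ ♝ ♛ ♟ · ♚ ♟ ♟│7
6│· ♟ · · ♟ ♟ · ·│6
5│· · ♟ · · · · ·│5
4│♙ · · · · ♙ · ♘│4
3│· · · · ♙ · · ♙│3
2│· ♙ ♙ ♙ ♔ · ♙ ·│2
1│♖ ♘ ♗ ♕ · ♗ · ♖│1
  ─────────────────
  a b c d e f g h


4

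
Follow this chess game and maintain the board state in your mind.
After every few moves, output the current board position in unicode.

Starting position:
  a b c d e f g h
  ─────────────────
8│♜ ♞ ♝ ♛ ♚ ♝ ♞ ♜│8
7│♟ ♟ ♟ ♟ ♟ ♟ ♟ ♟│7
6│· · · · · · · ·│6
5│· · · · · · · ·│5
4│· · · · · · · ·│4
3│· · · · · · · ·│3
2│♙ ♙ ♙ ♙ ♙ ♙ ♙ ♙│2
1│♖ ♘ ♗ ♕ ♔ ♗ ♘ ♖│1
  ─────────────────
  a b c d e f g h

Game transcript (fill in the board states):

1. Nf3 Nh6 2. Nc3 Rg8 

  a b c d e f g h
  ─────────────────
8│♜ ♞ ♝ ♛ ♚ ♝ ♜ ·│8
7│♟ ♟ ♟ ♟ ♟ ♟ ♟ ♟│7
6│· · · · · · · ♞│6
5│· · · · · · · ·│5
4│· · · · · · · ·│4
3│· · ♘ · · ♘ · ·│3
2│♙ ♙ ♙ ♙ ♙ ♙ ♙ ♙│2
1│♖ · ♗ ♕ ♔ ♗ · ♖│1
  ─────────────────
  a b c d e f g h

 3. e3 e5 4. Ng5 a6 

  a b c d e f g h
  ─────────────────
8│♜ ♞ ♝ ♛ ♚ ♝ ♜ ·│8
7│· ♟ ♟ ♟ · ♟ ♟ ♟│7
6│♟ · · · · · · ♞│6
5│· · · · ♟ · ♘ ·│5
4│· · · · · · · ·│4
3│· · ♘ · ♙ · · ·│3
2│♙ ♙ ♙ ♙ · ♙ ♙ ♙│2
1│♖ · ♗ ♕ ♔ ♗ · ♖│1
  ─────────────────
  a b c d e f g h

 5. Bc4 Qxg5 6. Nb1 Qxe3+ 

  a b c d e f g h
  ─────────────────
8│♜ ♞ ♝ · ♚ ♝ ♜ ·│8
7│· ♟ ♟ ♟ · ♟ ♟ ♟│7
6│♟ · · · · · · ♞│6
5│· · · · ♟ · · ·│5
4│· · ♗ · · · · ·│4
3│· · · · ♛ · · ·│3
2│♙ ♙ ♙ ♙ · ♙ ♙ ♙│2
1│♖ ♘ ♗ ♕ ♔ · · ♖│1
  ─────────────────
  a b c d e f g h

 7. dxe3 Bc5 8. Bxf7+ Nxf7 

  a b c d e f g h
  ─────────────────
8│♜ ♞ ♝ · ♚ · ♜ ·│8
7│· ♟ ♟ ♟ · ♞ ♟ ♟│7
6│♟ · · · · · · ·│6
5│· · ♝ · ♟ · · ·│5
4│· · · · · · · ·│4
3│· · · · ♙ · · ·│3
2│♙ ♙ ♙ · · ♙ ♙ ♙│2
1│♖ ♘ ♗ ♕ ♔ · · ♖│1
  ─────────────────
  a b c d e f g h

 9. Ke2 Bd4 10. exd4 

  a b c d e f g h
  ─────────────────
8│♜ ♞ ♝ · ♚ · ♜ ·│8
7│· ♟ ♟ ♟ · ♞ ♟ ♟│7
6│♟ · · · · · · ·│6
5│· · · · ♟ · · ·│5
4│· · · ♙ · · · ·│4
3│· · · · · · · ·│3
2│♙ ♙ ♙ · ♔ ♙ ♙ ♙│2
1│♖ ♘ ♗ ♕ · · · ♖│1
  ─────────────────
  a b c d e f g h


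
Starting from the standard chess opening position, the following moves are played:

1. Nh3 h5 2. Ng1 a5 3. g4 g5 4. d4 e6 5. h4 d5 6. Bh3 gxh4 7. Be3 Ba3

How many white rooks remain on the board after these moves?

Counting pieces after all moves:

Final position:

  a b c d e f g h
  ─────────────────
8│♜ ♞ ♝ ♛ ♚ · ♞ ♜│8
7│· ♟ ♟ · · ♟ · ·│7
6│· · · · ♟ · · ·│6
5│♟ · · ♟ · · · ♟│5
4│· · · ♙ · · ♙ ♟│4
3│♝ · · · ♗ · · ♗│3
2│♙ ♙ ♙ · ♙ ♙ · ·│2
1│♖ ♘ · ♕ ♔ · ♘ ♖│1
  ─────────────────
  a b c d e f g h


2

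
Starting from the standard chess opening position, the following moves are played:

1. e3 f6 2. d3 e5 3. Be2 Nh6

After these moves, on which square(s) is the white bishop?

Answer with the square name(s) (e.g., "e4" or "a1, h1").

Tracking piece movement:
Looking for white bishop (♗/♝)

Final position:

  a b c d e f g h
  ─────────────────
8│♜ ♞ ♝ ♛ ♚ ♝ · ♜│8
7│♟ ♟ ♟ ♟ · · ♟ ♟│7
6│· · · · · ♟ · ♞│6
5│· · · · ♟ · · ·│5
4│· · · · · · · ·│4
3│· · · ♙ ♙ · · ·│3
2│♙ ♙ ♙ · ♗ ♙ ♙ ♙│2
1│♖ ♘ ♗ ♕ ♔ · ♘ ♖│1
  ─────────────────
  a b c d e f g h


c1, e2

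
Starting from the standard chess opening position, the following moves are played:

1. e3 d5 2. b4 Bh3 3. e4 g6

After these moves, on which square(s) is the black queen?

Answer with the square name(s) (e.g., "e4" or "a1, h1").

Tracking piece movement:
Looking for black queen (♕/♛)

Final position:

  a b c d e f g h
  ─────────────────
8│♜ ♞ · ♛ ♚ ♝ ♞ ♜│8
7│♟ ♟ ♟ · ♟ ♟ · ♟│7
6│· · · · · · ♟ ·│6
5│· · · ♟ · · · ·│5
4│· ♙ · · ♙ · · ·│4
3│· · · · · · · ♝│3
2│♙ · ♙ ♙ · ♙ ♙ ♙│2
1│♖ ♘ ♗ ♕ ♔ ♗ ♘ ♖│1
  ─────────────────
  a b c d e f g h


d8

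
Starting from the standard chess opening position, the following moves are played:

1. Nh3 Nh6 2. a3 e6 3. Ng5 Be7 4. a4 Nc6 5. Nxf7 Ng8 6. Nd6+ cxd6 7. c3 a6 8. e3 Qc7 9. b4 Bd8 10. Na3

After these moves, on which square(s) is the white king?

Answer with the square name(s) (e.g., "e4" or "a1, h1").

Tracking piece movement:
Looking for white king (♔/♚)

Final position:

  a b c d e f g h
  ─────────────────
8│♜ · ♝ ♝ ♚ · ♞ ♜│8
7│· ♟ ♛ ♟ · · ♟ ♟│7
6│♟ · ♞ ♟ ♟ · · ·│6
5│· · · · · · · ·│5
4│♙ ♙ · · · · · ·│4
3│♘ · ♙ · ♙ · · ·│3
2│· · · ♙ · ♙ ♙ ♙│2
1│♖ · ♗ ♕ ♔ ♗ · ♖│1
  ─────────────────
  a b c d e f g h


e1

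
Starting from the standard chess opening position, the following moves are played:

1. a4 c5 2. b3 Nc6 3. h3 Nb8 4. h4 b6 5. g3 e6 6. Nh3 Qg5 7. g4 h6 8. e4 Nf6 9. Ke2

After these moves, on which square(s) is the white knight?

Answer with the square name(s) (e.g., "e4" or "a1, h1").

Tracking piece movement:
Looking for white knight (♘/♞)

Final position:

  a b c d e f g h
  ─────────────────
8│♜ ♞ ♝ · ♚ ♝ · ♜│8
7│♟ · · ♟ · ♟ ♟ ·│7
6│· ♟ · · ♟ ♞ · ♟│6
5│· · ♟ · · · ♛ ·│5
4│♙ · · · ♙ · ♙ ♙│4
3│· ♙ · · · · · ♘│3
2│· · ♙ ♙ ♔ ♙ · ·│2
1│♖ ♘ ♗ ♕ · ♗ · ♖│1
  ─────────────────
  a b c d e f g h


b1, h3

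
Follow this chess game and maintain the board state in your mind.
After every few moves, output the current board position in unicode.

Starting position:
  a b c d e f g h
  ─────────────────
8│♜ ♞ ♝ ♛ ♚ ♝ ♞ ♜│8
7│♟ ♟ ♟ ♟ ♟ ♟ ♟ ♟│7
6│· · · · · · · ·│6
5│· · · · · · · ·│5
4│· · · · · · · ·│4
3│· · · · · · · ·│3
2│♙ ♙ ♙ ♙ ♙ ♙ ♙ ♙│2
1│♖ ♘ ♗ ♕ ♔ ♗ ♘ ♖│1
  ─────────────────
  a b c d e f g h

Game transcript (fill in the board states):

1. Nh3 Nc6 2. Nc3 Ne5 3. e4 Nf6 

  a b c d e f g h
  ─────────────────
8│♜ · ♝ ♛ ♚ ♝ · ♜│8
7│♟ ♟ ♟ ♟ ♟ ♟ ♟ ♟│7
6│· · · · · ♞ · ·│6
5│· · · · ♞ · · ·│5
4│· · · · ♙ · · ·│4
3│· · ♘ · · · · ♘│3
2│♙ ♙ ♙ ♙ · ♙ ♙ ♙│2
1│♖ · ♗ ♕ ♔ ♗ · ♖│1
  ─────────────────
  a b c d e f g h

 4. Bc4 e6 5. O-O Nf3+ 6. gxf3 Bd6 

  a b c d e f g h
  ─────────────────
8│♜ · ♝ ♛ ♚ · · ♜│8
7│♟ ♟ ♟ ♟ · ♟ ♟ ♟│7
6│· · · ♝ ♟ ♞ · ·│6
5│· · · · · · · ·│5
4│· · ♗ · ♙ · · ·│4
3│· · ♘ · · ♙ · ♘│3
2│♙ ♙ ♙ ♙ · ♙ · ♙│2
1│♖ · ♗ ♕ · ♖ ♔ ·│1
  ─────────────────
  a b c d e f g h

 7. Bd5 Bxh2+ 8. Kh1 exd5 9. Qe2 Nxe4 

  a b c d e f g h
  ─────────────────
8│♜ · ♝ ♛ ♚ · · ♜│8
7│♟ ♟ ♟ ♟ · ♟ ♟ ♟│7
6│· · · · · · · ·│6
5│· · · ♟ · · · ·│5
4│· · · · ♞ · · ·│4
3│· · ♘ · · ♙ · ♘│3
2│♙ ♙ ♙ ♙ ♕ ♙ · ♝│2
1│♖ · ♗ · · ♖ · ♔│1
  ─────────────────
  a b c d e f g h

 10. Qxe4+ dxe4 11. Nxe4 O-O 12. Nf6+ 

  a b c d e f g h
  ─────────────────
8│♜ · ♝ ♛ · ♜ ♚ ·│8
7│♟ ♟ ♟ ♟ · ♟ ♟ ♟│7
6│· · · · · ♘ · ·│6
5│· · · · · · · ·│5
4│· · · · · · · ·│4
3│· · · · · ♙ · ♘│3
2│♙ ♙ ♙ ♙ · ♙ · ♝│2
1│♖ · ♗ · · ♖ · ♔│1
  ─────────────────
  a b c d e f g h


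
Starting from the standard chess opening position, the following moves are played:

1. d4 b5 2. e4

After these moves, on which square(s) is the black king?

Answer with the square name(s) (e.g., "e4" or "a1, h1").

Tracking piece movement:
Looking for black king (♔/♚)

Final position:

  a b c d e f g h
  ─────────────────
8│♜ ♞ ♝ ♛ ♚ ♝ ♞ ♜│8
7│♟ · ♟ ♟ ♟ ♟ ♟ ♟│7
6│· · · · · · · ·│6
5│· ♟ · · · · · ·│5
4│· · · ♙ ♙ · · ·│4
3│· · · · · · · ·│3
2│♙ ♙ ♙ · · ♙ ♙ ♙│2
1│♖ ♘ ♗ ♕ ♔ ♗ ♘ ♖│1
  ─────────────────
  a b c d e f g h


e8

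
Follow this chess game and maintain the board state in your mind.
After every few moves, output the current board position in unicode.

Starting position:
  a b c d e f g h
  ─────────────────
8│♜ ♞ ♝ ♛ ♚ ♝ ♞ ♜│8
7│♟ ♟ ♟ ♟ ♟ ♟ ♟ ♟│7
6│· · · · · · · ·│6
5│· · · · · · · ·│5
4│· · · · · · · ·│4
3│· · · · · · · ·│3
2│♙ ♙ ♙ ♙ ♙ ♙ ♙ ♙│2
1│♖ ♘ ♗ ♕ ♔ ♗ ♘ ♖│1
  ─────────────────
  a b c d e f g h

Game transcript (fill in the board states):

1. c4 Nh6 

  a b c d e f g h
  ─────────────────
8│♜ ♞ ♝ ♛ ♚ ♝ · ♜│8
7│♟ ♟ ♟ ♟ ♟ ♟ ♟ ♟│7
6│· · · · · · · ♞│6
5│· · · · · · · ·│5
4│· · ♙ · · · · ·│4
3│· · · · · · · ·│3
2│♙ ♙ · ♙ ♙ ♙ ♙ ♙│2
1│♖ ♘ ♗ ♕ ♔ ♗ ♘ ♖│1
  ─────────────────
  a b c d e f g h

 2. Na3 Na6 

  a b c d e f g h
  ─────────────────
8│♜ · ♝ ♛ ♚ ♝ · ♜│8
7│♟ ♟ ♟ ♟ ♟ ♟ ♟ ♟│7
6│♞ · · · · · · ♞│6
5│· · · · · · · ·│5
4│· · ♙ · · · · ·│4
3│♘ · · · · · · ·│3
2│♙ ♙ · ♙ ♙ ♙ ♙ ♙│2
1│♖ · ♗ ♕ ♔ ♗ ♘ ♖│1
  ─────────────────
  a b c d e f g h

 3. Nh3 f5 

  a b c d e f g h
  ─────────────────
8│♜ · ♝ ♛ ♚ ♝ · ♜│8
7│♟ ♟ ♟ ♟ ♟ · ♟ ♟│7
6│♞ · · · · · · ♞│6
5│· · · · · ♟ · ·│5
4│· · ♙ · · · · ·│4
3│♘ · · · · · · ♘│3
2│♙ ♙ · ♙ ♙ ♙ ♙ ♙│2
1│♖ · ♗ ♕ ♔ ♗ · ♖│1
  ─────────────────
  a b c d e f g h

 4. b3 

  a b c d e f g h
  ─────────────────
8│♜ · ♝ ♛ ♚ ♝ · ♜│8
7│♟ ♟ ♟ ♟ ♟ · ♟ ♟│7
6│♞ · · · · · · ♞│6
5│· · · · · ♟ · ·│5
4│· · ♙ · · · · ·│4
3│♘ ♙ · · · · · ♘│3
2│♙ · · ♙ ♙ ♙ ♙ ♙│2
1│♖ · ♗ ♕ ♔ ♗ · ♖│1
  ─────────────────
  a b c d e f g h


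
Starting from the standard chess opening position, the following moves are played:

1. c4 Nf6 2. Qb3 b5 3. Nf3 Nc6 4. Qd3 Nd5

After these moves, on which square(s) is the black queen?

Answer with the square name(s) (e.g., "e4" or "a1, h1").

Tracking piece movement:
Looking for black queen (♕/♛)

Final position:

  a b c d e f g h
  ─────────────────
8│♜ · ♝ ♛ ♚ ♝ · ♜│8
7│♟ · ♟ ♟ ♟ ♟ ♟ ♟│7
6│· · ♞ · · · · ·│6
5│· ♟ · ♞ · · · ·│5
4│· · ♙ · · · · ·│4
3│· · · ♕ · ♘ · ·│3
2│♙ ♙ · ♙ ♙ ♙ ♙ ♙│2
1│♖ ♘ ♗ · ♔ ♗ · ♖│1
  ─────────────────
  a b c d e f g h


d8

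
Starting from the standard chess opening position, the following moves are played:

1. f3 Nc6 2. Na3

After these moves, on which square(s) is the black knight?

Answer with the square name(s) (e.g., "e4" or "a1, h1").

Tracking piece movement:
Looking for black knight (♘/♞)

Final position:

  a b c d e f g h
  ─────────────────
8│♜ · ♝ ♛ ♚ ♝ ♞ ♜│8
7│♟ ♟ ♟ ♟ ♟ ♟ ♟ ♟│7
6│· · ♞ · · · · ·│6
5│· · · · · · · ·│5
4│· · · · · · · ·│4
3│♘ · · · · ♙ · ·│3
2│♙ ♙ ♙ ♙ ♙ · ♙ ♙│2
1│♖ · ♗ ♕ ♔ ♗ ♘ ♖│1
  ─────────────────
  a b c d e f g h


c6, g8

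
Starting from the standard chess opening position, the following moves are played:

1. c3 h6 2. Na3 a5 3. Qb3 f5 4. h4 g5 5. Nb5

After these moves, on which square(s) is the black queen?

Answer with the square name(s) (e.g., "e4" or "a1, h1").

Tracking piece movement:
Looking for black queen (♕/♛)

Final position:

  a b c d e f g h
  ─────────────────
8│♜ ♞ ♝ ♛ ♚ ♝ ♞ ♜│8
7│· ♟ ♟ ♟ ♟ · · ·│7
6│· · · · · · · ♟│6
5│♟ ♘ · · · ♟ ♟ ·│5
4│· · · · · · · ♙│4
3│· ♕ ♙ · · · · ·│3
2│♙ ♙ · ♙ ♙ ♙ ♙ ·│2
1│♖ · ♗ · ♔ ♗ ♘ ♖│1
  ─────────────────
  a b c d e f g h


d8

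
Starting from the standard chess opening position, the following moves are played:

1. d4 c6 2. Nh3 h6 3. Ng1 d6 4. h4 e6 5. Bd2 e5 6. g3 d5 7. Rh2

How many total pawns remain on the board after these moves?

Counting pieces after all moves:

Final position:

  a b c d e f g h
  ─────────────────
8│♜ ♞ ♝ ♛ ♚ ♝ ♞ ♜│8
7│♟ ♟ · · · ♟ ♟ ·│7
6│· · ♟ · · · · ♟│6
5│· · · ♟ ♟ · · ·│5
4│· · · ♙ · · · ♙│4
3│· · · · · · ♙ ·│3
2│♙ ♙ ♙ ♗ ♙ ♙ · ♖│2
1│♖ ♘ · ♕ ♔ ♗ ♘ ·│1
  ─────────────────
  a b c d e f g h


16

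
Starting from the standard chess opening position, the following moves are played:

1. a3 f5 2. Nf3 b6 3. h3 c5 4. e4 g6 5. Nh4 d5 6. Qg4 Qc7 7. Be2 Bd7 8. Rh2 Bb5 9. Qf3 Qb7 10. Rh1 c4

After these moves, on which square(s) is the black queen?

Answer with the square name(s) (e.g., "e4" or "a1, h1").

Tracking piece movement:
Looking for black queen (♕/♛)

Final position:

  a b c d e f g h
  ─────────────────
8│♜ ♞ · · ♚ ♝ ♞ ♜│8
7│♟ ♛ · · ♟ · · ♟│7
6│· ♟ · · · · ♟ ·│6
5│· ♝ · ♟ · ♟ · ·│5
4│· · ♟ · ♙ · · ♘│4
3│♙ · · · · ♕ · ♙│3
2│· ♙ ♙ ♙ ♗ ♙ ♙ ·│2
1│♖ ♘ ♗ · ♔ · · ♖│1
  ─────────────────
  a b c d e f g h


b7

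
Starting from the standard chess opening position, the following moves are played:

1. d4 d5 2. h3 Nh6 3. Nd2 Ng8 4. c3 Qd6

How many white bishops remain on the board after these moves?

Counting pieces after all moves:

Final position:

  a b c d e f g h
  ─────────────────
8│♜ ♞ ♝ · ♚ ♝ ♞ ♜│8
7│♟ ♟ ♟ · ♟ ♟ ♟ ♟│7
6│· · · ♛ · · · ·│6
5│· · · ♟ · · · ·│5
4│· · · ♙ · · · ·│4
3│· · ♙ · · · · ♙│3
2│♙ ♙ · ♘ ♙ ♙ ♙ ·│2
1│♖ · ♗ ♕ ♔ ♗ ♘ ♖│1
  ─────────────────
  a b c d e f g h


2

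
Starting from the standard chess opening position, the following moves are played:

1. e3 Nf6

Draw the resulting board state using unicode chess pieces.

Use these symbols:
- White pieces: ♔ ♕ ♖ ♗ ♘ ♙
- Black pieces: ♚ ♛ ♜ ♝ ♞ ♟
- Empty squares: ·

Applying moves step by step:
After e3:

♜ ♞ ♝ ♛ ♚ ♝ ♞ ♜
♟ ♟ ♟ ♟ ♟ ♟ ♟ ♟
· · · · · · · ·
· · · · · · · ·
· · · · · · · ·
· · · · ♙ · · ·
♙ ♙ ♙ ♙ · ♙ ♙ ♙
♖ ♘ ♗ ♕ ♔ ♗ ♘ ♖


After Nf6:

♜ ♞ ♝ ♛ ♚ ♝ · ♜
♟ ♟ ♟ ♟ ♟ ♟ ♟ ♟
· · · · · ♞ · ·
· · · · · · · ·
· · · · · · · ·
· · · · ♙ · · ·
♙ ♙ ♙ ♙ · ♙ ♙ ♙
♖ ♘ ♗ ♕ ♔ ♗ ♘ ♖



  a b c d e f g h
  ─────────────────
8│♜ ♞ ♝ ♛ ♚ ♝ · ♜│8
7│♟ ♟ ♟ ♟ ♟ ♟ ♟ ♟│7
6│· · · · · ♞ · ·│6
5│· · · · · · · ·│5
4│· · · · · · · ·│4
3│· · · · ♙ · · ·│3
2│♙ ♙ ♙ ♙ · ♙ ♙ ♙│2
1│♖ ♘ ♗ ♕ ♔ ♗ ♘ ♖│1
  ─────────────────
  a b c d e f g h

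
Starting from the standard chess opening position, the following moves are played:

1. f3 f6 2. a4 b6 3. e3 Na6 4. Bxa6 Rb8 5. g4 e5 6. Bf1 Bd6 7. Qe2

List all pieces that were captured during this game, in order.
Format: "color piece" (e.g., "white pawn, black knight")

Tracking captures:
  Bxa6: captured black knight

black knight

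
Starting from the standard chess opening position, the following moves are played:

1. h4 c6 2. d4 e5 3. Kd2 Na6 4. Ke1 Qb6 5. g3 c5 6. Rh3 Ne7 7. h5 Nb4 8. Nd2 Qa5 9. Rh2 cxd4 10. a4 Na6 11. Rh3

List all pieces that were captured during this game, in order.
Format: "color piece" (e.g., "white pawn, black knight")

Tracking captures:
  cxd4: captured white pawn

white pawn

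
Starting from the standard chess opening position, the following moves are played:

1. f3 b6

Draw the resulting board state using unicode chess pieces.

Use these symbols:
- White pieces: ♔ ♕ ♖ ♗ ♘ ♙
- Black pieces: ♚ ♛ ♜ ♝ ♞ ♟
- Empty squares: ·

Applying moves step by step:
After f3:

♜ ♞ ♝ ♛ ♚ ♝ ♞ ♜
♟ ♟ ♟ ♟ ♟ ♟ ♟ ♟
· · · · · · · ·
· · · · · · · ·
· · · · · · · ·
· · · · · ♙ · ·
♙ ♙ ♙ ♙ ♙ · ♙ ♙
♖ ♘ ♗ ♕ ♔ ♗ ♘ ♖


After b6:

♜ ♞ ♝ ♛ ♚ ♝ ♞ ♜
♟ · ♟ ♟ ♟ ♟ ♟ ♟
· ♟ · · · · · ·
· · · · · · · ·
· · · · · · · ·
· · · · · ♙ · ·
♙ ♙ ♙ ♙ ♙ · ♙ ♙
♖ ♘ ♗ ♕ ♔ ♗ ♘ ♖



  a b c d e f g h
  ─────────────────
8│♜ ♞ ♝ ♛ ♚ ♝ ♞ ♜│8
7│♟ · ♟ ♟ ♟ ♟ ♟ ♟│7
6│· ♟ · · · · · ·│6
5│· · · · · · · ·│5
4│· · · · · · · ·│4
3│· · · · · ♙ · ·│3
2│♙ ♙ ♙ ♙ ♙ · ♙ ♙│2
1│♖ ♘ ♗ ♕ ♔ ♗ ♘ ♖│1
  ─────────────────
  a b c d e f g h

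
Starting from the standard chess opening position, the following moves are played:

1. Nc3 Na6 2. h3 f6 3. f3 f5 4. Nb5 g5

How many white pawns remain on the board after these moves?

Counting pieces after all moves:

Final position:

  a b c d e f g h
  ─────────────────
8│♜ · ♝ ♛ ♚ ♝ ♞ ♜│8
7│♟ ♟ ♟ ♟ ♟ · · ♟│7
6│♞ · · · · · · ·│6
5│· ♘ · · · ♟ ♟ ·│5
4│· · · · · · · ·│4
3│· · · · · ♙ · ♙│3
2│♙ ♙ ♙ ♙ ♙ · ♙ ·│2
1│♖ · ♗ ♕ ♔ ♗ ♘ ♖│1
  ─────────────────
  a b c d e f g h


8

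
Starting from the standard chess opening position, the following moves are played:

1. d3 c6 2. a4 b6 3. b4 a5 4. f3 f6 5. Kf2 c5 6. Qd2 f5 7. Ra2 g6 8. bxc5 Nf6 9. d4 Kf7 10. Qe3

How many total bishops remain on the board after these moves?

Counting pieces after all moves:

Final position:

  a b c d e f g h
  ─────────────────
8│♜ ♞ ♝ ♛ · ♝ · ♜│8
7│· · · ♟ ♟ ♚ · ♟│7
6│· ♟ · · · ♞ ♟ ·│6
5│♟ · ♙ · · ♟ · ·│5
4│♙ · · ♙ · · · ·│4
3│· · · · ♕ ♙ · ·│3
2│♖ · ♙ · ♙ ♔ ♙ ♙│2
1│· ♘ ♗ · · ♗ ♘ ♖│1
  ─────────────────
  a b c d e f g h


4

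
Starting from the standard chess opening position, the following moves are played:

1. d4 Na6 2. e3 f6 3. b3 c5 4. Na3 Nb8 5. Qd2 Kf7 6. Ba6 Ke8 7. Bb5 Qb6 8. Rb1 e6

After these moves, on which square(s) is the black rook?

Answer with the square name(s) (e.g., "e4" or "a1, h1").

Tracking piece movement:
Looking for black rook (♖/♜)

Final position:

  a b c d e f g h
  ─────────────────
8│♜ ♞ ♝ · ♚ ♝ ♞ ♜│8
7│♟ ♟ · ♟ · · ♟ ♟│7
6│· ♛ · · ♟ ♟ · ·│6
5│· ♗ ♟ · · · · ·│5
4│· · · ♙ · · · ·│4
3│♘ ♙ · · ♙ · · ·│3
2│♙ · ♙ ♕ · ♙ ♙ ♙│2
1│· ♖ ♗ · ♔ · ♘ ♖│1
  ─────────────────
  a b c d e f g h


a8, h8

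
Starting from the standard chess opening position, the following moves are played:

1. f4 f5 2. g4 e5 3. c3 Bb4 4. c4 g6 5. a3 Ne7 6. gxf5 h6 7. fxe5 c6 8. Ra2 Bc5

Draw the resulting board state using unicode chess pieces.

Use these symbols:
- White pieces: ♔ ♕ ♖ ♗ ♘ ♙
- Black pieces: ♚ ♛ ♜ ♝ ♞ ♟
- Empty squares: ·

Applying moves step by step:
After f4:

♜ ♞ ♝ ♛ ♚ ♝ ♞ ♜
♟ ♟ ♟ ♟ ♟ ♟ ♟ ♟
· · · · · · · ·
· · · · · · · ·
· · · · · ♙ · ·
· · · · · · · ·
♙ ♙ ♙ ♙ ♙ · ♙ ♙
♖ ♘ ♗ ♕ ♔ ♗ ♘ ♖


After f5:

♜ ♞ ♝ ♛ ♚ ♝ ♞ ♜
♟ ♟ ♟ ♟ ♟ · ♟ ♟
· · · · · · · ·
· · · · · ♟ · ·
· · · · · ♙ · ·
· · · · · · · ·
♙ ♙ ♙ ♙ ♙ · ♙ ♙
♖ ♘ ♗ ♕ ♔ ♗ ♘ ♖


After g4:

♜ ♞ ♝ ♛ ♚ ♝ ♞ ♜
♟ ♟ ♟ ♟ ♟ · ♟ ♟
· · · · · · · ·
· · · · · ♟ · ·
· · · · · ♙ ♙ ·
· · · · · · · ·
♙ ♙ ♙ ♙ ♙ · · ♙
♖ ♘ ♗ ♕ ♔ ♗ ♘ ♖


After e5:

♜ ♞ ♝ ♛ ♚ ♝ ♞ ♜
♟ ♟ ♟ ♟ · · ♟ ♟
· · · · · · · ·
· · · · ♟ ♟ · ·
· · · · · ♙ ♙ ·
· · · · · · · ·
♙ ♙ ♙ ♙ ♙ · · ♙
♖ ♘ ♗ ♕ ♔ ♗ ♘ ♖


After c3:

♜ ♞ ♝ ♛ ♚ ♝ ♞ ♜
♟ ♟ ♟ ♟ · · ♟ ♟
· · · · · · · ·
· · · · ♟ ♟ · ·
· · · · · ♙ ♙ ·
· · ♙ · · · · ·
♙ ♙ · ♙ ♙ · · ♙
♖ ♘ ♗ ♕ ♔ ♗ ♘ ♖


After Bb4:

♜ ♞ ♝ ♛ ♚ · ♞ ♜
♟ ♟ ♟ ♟ · · ♟ ♟
· · · · · · · ·
· · · · ♟ ♟ · ·
· ♝ · · · ♙ ♙ ·
· · ♙ · · · · ·
♙ ♙ · ♙ ♙ · · ♙
♖ ♘ ♗ ♕ ♔ ♗ ♘ ♖


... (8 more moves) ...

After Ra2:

♜ ♞ ♝ ♛ ♚ · · ♜
♟ ♟ · ♟ ♞ · · ·
· · ♟ · · · ♟ ♟
· · · · ♙ ♙ · ·
· ♝ ♙ · · · · ·
♙ · · · · · · ·
♖ ♙ · ♙ ♙ · · ♙
· ♘ ♗ ♕ ♔ ♗ ♘ ♖


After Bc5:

♜ ♞ ♝ ♛ ♚ · · ♜
♟ ♟ · ♟ ♞ · · ·
· · ♟ · · · ♟ ♟
· · ♝ · ♙ ♙ · ·
· · ♙ · · · · ·
♙ · · · · · · ·
♖ ♙ · ♙ ♙ · · ♙
· ♘ ♗ ♕ ♔ ♗ ♘ ♖



  a b c d e f g h
  ─────────────────
8│♜ ♞ ♝ ♛ ♚ · · ♜│8
7│♟ ♟ · ♟ ♞ · · ·│7
6│· · ♟ · · · ♟ ♟│6
5│· · ♝ · ♙ ♙ · ·│5
4│· · ♙ · · · · ·│4
3│♙ · · · · · · ·│3
2│♖ ♙ · ♙ ♙ · · ♙│2
1│· ♘ ♗ ♕ ♔ ♗ ♘ ♖│1
  ─────────────────
  a b c d e f g h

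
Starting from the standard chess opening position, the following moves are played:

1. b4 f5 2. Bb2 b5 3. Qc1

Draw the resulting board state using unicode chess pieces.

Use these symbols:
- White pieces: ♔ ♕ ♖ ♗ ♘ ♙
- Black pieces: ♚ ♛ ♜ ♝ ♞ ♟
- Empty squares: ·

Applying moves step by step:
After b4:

♜ ♞ ♝ ♛ ♚ ♝ ♞ ♜
♟ ♟ ♟ ♟ ♟ ♟ ♟ ♟
· · · · · · · ·
· · · · · · · ·
· ♙ · · · · · ·
· · · · · · · ·
♙ · ♙ ♙ ♙ ♙ ♙ ♙
♖ ♘ ♗ ♕ ♔ ♗ ♘ ♖


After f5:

♜ ♞ ♝ ♛ ♚ ♝ ♞ ♜
♟ ♟ ♟ ♟ ♟ · ♟ ♟
· · · · · · · ·
· · · · · ♟ · ·
· ♙ · · · · · ·
· · · · · · · ·
♙ · ♙ ♙ ♙ ♙ ♙ ♙
♖ ♘ ♗ ♕ ♔ ♗ ♘ ♖


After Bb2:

♜ ♞ ♝ ♛ ♚ ♝ ♞ ♜
♟ ♟ ♟ ♟ ♟ · ♟ ♟
· · · · · · · ·
· · · · · ♟ · ·
· ♙ · · · · · ·
· · · · · · · ·
♙ ♗ ♙ ♙ ♙ ♙ ♙ ♙
♖ ♘ · ♕ ♔ ♗ ♘ ♖


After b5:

♜ ♞ ♝ ♛ ♚ ♝ ♞ ♜
♟ · ♟ ♟ ♟ · ♟ ♟
· · · · · · · ·
· ♟ · · · ♟ · ·
· ♙ · · · · · ·
· · · · · · · ·
♙ ♗ ♙ ♙ ♙ ♙ ♙ ♙
♖ ♘ · ♕ ♔ ♗ ♘ ♖


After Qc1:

♜ ♞ ♝ ♛ ♚ ♝ ♞ ♜
♟ · ♟ ♟ ♟ · ♟ ♟
· · · · · · · ·
· ♟ · · · ♟ · ·
· ♙ · · · · · ·
· · · · · · · ·
♙ ♗ ♙ ♙ ♙ ♙ ♙ ♙
♖ ♘ ♕ · ♔ ♗ ♘ ♖



  a b c d e f g h
  ─────────────────
8│♜ ♞ ♝ ♛ ♚ ♝ ♞ ♜│8
7│♟ · ♟ ♟ ♟ · ♟ ♟│7
6│· · · · · · · ·│6
5│· ♟ · · · ♟ · ·│5
4│· ♙ · · · · · ·│4
3│· · · · · · · ·│3
2│♙ ♗ ♙ ♙ ♙ ♙ ♙ ♙│2
1│♖ ♘ ♕ · ♔ ♗ ♘ ♖│1
  ─────────────────
  a b c d e f g h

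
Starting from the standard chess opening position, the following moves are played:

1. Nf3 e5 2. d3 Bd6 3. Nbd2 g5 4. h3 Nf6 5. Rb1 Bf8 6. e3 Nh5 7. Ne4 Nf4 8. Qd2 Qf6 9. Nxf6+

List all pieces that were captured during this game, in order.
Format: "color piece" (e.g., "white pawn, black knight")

Tracking captures:
  Nxf6+: captured black queen

black queen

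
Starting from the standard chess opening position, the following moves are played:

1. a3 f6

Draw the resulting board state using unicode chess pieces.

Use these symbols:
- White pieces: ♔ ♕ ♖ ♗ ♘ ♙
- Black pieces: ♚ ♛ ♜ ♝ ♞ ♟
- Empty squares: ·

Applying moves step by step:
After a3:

♜ ♞ ♝ ♛ ♚ ♝ ♞ ♜
♟ ♟ ♟ ♟ ♟ ♟ ♟ ♟
· · · · · · · ·
· · · · · · · ·
· · · · · · · ·
♙ · · · · · · ·
· ♙ ♙ ♙ ♙ ♙ ♙ ♙
♖ ♘ ♗ ♕ ♔ ♗ ♘ ♖


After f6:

♜ ♞ ♝ ♛ ♚ ♝ ♞ ♜
♟ ♟ ♟ ♟ ♟ · ♟ ♟
· · · · · ♟ · ·
· · · · · · · ·
· · · · · · · ·
♙ · · · · · · ·
· ♙ ♙ ♙ ♙ ♙ ♙ ♙
♖ ♘ ♗ ♕ ♔ ♗ ♘ ♖



  a b c d e f g h
  ─────────────────
8│♜ ♞ ♝ ♛ ♚ ♝ ♞ ♜│8
7│♟ ♟ ♟ ♟ ♟ · ♟ ♟│7
6│· · · · · ♟ · ·│6
5│· · · · · · · ·│5
4│· · · · · · · ·│4
3│♙ · · · · · · ·│3
2│· ♙ ♙ ♙ ♙ ♙ ♙ ♙│2
1│♖ ♘ ♗ ♕ ♔ ♗ ♘ ♖│1
  ─────────────────
  a b c d e f g h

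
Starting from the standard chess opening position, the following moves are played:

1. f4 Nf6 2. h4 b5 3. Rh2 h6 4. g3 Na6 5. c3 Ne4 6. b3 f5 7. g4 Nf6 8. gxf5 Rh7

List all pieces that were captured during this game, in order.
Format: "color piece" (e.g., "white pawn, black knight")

Tracking captures:
  gxf5: captured black pawn

black pawn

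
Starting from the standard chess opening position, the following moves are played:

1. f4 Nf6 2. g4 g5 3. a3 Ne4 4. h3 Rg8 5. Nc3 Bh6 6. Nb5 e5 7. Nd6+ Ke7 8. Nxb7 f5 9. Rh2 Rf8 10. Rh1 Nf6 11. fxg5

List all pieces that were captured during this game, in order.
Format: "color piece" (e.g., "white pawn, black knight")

Tracking captures:
  Nxb7: captured black pawn
  fxg5: captured black pawn

black pawn, black pawn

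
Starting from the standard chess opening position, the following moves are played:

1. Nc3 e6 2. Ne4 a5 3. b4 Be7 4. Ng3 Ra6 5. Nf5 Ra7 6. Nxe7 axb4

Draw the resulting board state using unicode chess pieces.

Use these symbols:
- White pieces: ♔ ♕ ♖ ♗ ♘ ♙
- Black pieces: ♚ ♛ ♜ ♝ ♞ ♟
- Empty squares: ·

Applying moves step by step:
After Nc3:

♜ ♞ ♝ ♛ ♚ ♝ ♞ ♜
♟ ♟ ♟ ♟ ♟ ♟ ♟ ♟
· · · · · · · ·
· · · · · · · ·
· · · · · · · ·
· · ♘ · · · · ·
♙ ♙ ♙ ♙ ♙ ♙ ♙ ♙
♖ · ♗ ♕ ♔ ♗ ♘ ♖


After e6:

♜ ♞ ♝ ♛ ♚ ♝ ♞ ♜
♟ ♟ ♟ ♟ · ♟ ♟ ♟
· · · · ♟ · · ·
· · · · · · · ·
· · · · · · · ·
· · ♘ · · · · ·
♙ ♙ ♙ ♙ ♙ ♙ ♙ ♙
♖ · ♗ ♕ ♔ ♗ ♘ ♖


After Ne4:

♜ ♞ ♝ ♛ ♚ ♝ ♞ ♜
♟ ♟ ♟ ♟ · ♟ ♟ ♟
· · · · ♟ · · ·
· · · · · · · ·
· · · · ♘ · · ·
· · · · · · · ·
♙ ♙ ♙ ♙ ♙ ♙ ♙ ♙
♖ · ♗ ♕ ♔ ♗ ♘ ♖


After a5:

♜ ♞ ♝ ♛ ♚ ♝ ♞ ♜
· ♟ ♟ ♟ · ♟ ♟ ♟
· · · · ♟ · · ·
♟ · · · · · · ·
· · · · ♘ · · ·
· · · · · · · ·
♙ ♙ ♙ ♙ ♙ ♙ ♙ ♙
♖ · ♗ ♕ ♔ ♗ ♘ ♖


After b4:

♜ ♞ ♝ ♛ ♚ ♝ ♞ ♜
· ♟ ♟ ♟ · ♟ ♟ ♟
· · · · ♟ · · ·
♟ · · · · · · ·
· ♙ · · ♘ · · ·
· · · · · · · ·
♙ · ♙ ♙ ♙ ♙ ♙ ♙
♖ · ♗ ♕ ♔ ♗ ♘ ♖


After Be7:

♜ ♞ ♝ ♛ ♚ · ♞ ♜
· ♟ ♟ ♟ ♝ ♟ ♟ ♟
· · · · ♟ · · ·
♟ · · · · · · ·
· ♙ · · ♘ · · ·
· · · · · · · ·
♙ · ♙ ♙ ♙ ♙ ♙ ♙
♖ · ♗ ♕ ♔ ♗ ♘ ♖


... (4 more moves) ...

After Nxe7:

· ♞ ♝ ♛ ♚ · ♞ ♜
♜ ♟ ♟ ♟ ♘ ♟ ♟ ♟
· · · · ♟ · · ·
♟ · · · · · · ·
· ♙ · · · · · ·
· · · · · · · ·
♙ · ♙ ♙ ♙ ♙ ♙ ♙
♖ · ♗ ♕ ♔ ♗ ♘ ♖


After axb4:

· ♞ ♝ ♛ ♚ · ♞ ♜
♜ ♟ ♟ ♟ ♘ ♟ ♟ ♟
· · · · ♟ · · ·
· · · · · · · ·
· ♟ · · · · · ·
· · · · · · · ·
♙ · ♙ ♙ ♙ ♙ ♙ ♙
♖ · ♗ ♕ ♔ ♗ ♘ ♖



  a b c d e f g h
  ─────────────────
8│· ♞ ♝ ♛ ♚ · ♞ ♜│8
7│♜ ♟ ♟ ♟ ♘ ♟ ♟ ♟│7
6│· · · · ♟ · · ·│6
5│· · · · · · · ·│5
4│· ♟ · · · · · ·│4
3│· · · · · · · ·│3
2│♙ · ♙ ♙ ♙ ♙ ♙ ♙│2
1│♖ · ♗ ♕ ♔ ♗ ♘ ♖│1
  ─────────────────
  a b c d e f g h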